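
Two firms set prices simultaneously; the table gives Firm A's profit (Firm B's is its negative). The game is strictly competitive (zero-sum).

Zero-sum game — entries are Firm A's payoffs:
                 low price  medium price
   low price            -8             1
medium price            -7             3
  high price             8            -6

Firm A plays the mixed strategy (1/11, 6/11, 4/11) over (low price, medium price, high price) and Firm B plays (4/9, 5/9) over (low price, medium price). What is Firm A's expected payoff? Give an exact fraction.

-97/99

Against (4/9, 5/9), each row's expected payoff is low price: -3; medium price: -13/9; high price: 2/9.
Taking the (1/11, 6/11, 4/11)-weighted average: (1/11)·(-3) + (6/11)·(-13/9) + (4/11)·(2/9) = -97/99.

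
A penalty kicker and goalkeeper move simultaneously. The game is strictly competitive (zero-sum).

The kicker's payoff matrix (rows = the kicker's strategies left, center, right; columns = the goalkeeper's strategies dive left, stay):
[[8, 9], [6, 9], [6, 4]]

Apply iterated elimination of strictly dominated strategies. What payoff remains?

8

Row right is strictly dominated by row left (8>6, 9>4); eliminate right.
Column stay is strictly dominated by dive left for the goalkeeper (8<9, 6<9); eliminate stay.
Row center is strictly dominated by row left (8>6); eliminate center.
Only (left, dive left) remains, with payoff 8.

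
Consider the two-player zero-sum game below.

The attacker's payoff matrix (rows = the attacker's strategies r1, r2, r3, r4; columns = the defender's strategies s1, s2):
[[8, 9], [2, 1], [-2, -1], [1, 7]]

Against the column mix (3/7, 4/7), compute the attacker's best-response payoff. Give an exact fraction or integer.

r1: (8)·(3/7) + (9)·(4/7) = 60/7.
r2: (2)·(3/7) + (1)·(4/7) = 10/7.
r3: (-2)·(3/7) + (-1)·(4/7) = -10/7.
r4: (1)·(3/7) + (7)·(4/7) = 31/7.
The best pure response is r1 with expected payoff 60/7.

60/7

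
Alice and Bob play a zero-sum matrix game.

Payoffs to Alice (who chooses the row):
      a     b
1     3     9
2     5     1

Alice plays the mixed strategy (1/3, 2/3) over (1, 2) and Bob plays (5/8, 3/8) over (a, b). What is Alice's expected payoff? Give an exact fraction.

Against (5/8, 3/8), each row's expected payoff is 1: 21/4; 2: 7/2.
Taking the (1/3, 2/3)-weighted average: (1/3)·(21/4) + (2/3)·(7/2) = 49/12.

49/12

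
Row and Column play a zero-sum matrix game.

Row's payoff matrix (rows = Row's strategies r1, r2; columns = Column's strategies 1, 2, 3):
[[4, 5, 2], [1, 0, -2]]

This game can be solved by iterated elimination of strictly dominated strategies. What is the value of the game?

2

Column 2 is strictly dominated by 3 for Column (2<5, -2<0); eliminate 2.
Row r2 is strictly dominated by row r1 (4>1, 2>-2); eliminate r2.
Column 1 is strictly dominated by 3 for Column (2<4); eliminate 1.
Only (r1, 3) remains, with payoff 2.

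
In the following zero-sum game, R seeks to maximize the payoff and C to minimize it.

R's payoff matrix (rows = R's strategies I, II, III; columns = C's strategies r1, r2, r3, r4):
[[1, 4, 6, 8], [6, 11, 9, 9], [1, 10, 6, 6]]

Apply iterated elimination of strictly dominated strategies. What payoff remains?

Row III is strictly dominated by row II (6>1, 11>10, 9>6, 9>6); eliminate III.
Row I is strictly dominated by row II (6>1, 11>4, 9>6, 9>8); eliminate I.
Column r3 is strictly dominated by r1 for C (6<9); eliminate r3.
Column r4 is strictly dominated by r1 for C (6<9); eliminate r4.
Column r2 is strictly dominated by r1 for C (6<11); eliminate r2.
Only (II, r1) remains, with payoff 6.

6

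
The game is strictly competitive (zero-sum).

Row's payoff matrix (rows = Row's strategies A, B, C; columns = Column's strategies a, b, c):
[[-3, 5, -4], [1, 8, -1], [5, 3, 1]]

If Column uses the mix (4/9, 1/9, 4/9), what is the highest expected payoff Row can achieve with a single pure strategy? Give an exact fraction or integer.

A: (-3)·(4/9) + (5)·(1/9) + (-4)·(4/9) = -23/9.
B: (1)·(4/9) + (8)·(1/9) + (-1)·(4/9) = 8/9.
C: (5)·(4/9) + (3)·(1/9) + (1)·(4/9) = 3.
The best pure response is C with expected payoff 3.

3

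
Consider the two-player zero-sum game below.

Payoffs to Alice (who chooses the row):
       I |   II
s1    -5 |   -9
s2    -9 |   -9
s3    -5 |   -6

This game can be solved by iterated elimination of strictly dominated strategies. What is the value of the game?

Row s2 is strictly dominated by row s3 (-5>-9, -6>-9); eliminate s2.
Column I is strictly dominated by II for Bob (-9<-5, -6<-5); eliminate I.
Row s1 is strictly dominated by row s3 (-6>-9); eliminate s1.
Only (s3, II) remains, with payoff -6.

-6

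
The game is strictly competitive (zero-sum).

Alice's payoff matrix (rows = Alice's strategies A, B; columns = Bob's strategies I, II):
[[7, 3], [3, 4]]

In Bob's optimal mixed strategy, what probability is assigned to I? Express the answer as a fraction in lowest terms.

Row minima are 3 and 3, so Alice's maximin is 3; column maxima are 7 and 4, so Bob's minimax is 4. These differ, so the equilibrium is in mixed strategies.
Let Bob play I with probability q. Alice is indifferent when 7q + 3(1−q) = 3q + 4(1−q), giving q = 1/5.

1/5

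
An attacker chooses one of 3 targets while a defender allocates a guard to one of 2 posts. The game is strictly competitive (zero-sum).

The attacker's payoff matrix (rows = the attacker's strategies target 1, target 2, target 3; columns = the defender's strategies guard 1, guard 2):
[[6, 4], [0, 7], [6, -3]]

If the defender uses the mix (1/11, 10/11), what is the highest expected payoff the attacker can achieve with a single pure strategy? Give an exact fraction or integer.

70/11

target 1: (6)·(1/11) + (4)·(10/11) = 46/11.
target 2: (0)·(1/11) + (7)·(10/11) = 70/11.
target 3: (6)·(1/11) + (-3)·(10/11) = -24/11.
The best pure response is target 2 with expected payoff 70/11.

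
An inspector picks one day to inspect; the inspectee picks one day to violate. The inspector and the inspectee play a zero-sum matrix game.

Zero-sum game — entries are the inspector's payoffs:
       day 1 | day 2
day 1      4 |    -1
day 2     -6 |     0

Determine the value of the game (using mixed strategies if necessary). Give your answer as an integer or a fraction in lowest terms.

-6/11

Row minima are -1 and -6, so the inspector's maximin is -1; column maxima are 4 and 0, so the inspectee's minimax is 0. These differ, so the equilibrium is in mixed strategies.
Let the inspector play day 1 with probability p. The inspectee is indifferent when 4p − 6(1−p) = −p, giving p = 6/11.
Let the inspectee play day 1 with probability q. The inspector is indifferent when 4q − (1−q) = −6q, giving q = 1/11.
The value is 4·(1/11) + (-1)·(10/11) = -6/11.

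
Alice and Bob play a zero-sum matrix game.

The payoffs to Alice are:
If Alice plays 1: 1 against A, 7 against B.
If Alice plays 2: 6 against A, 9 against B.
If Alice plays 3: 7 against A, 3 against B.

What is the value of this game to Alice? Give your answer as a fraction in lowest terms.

Row 1 is strictly dominated by row 2, so Alice never plays it.
The remaining 2×2 game on (2, 3) × (A, B) has no saddle point. Let Alice play 2 with probability p; indifference gives 6p + 7(1−p) = 9p + 3(1−p), so p = 4/7.
Similarly Bob's optimal q on A is 6/7, and the value is 6·(6/7) + (9)·(1/7) = 45/7.

45/7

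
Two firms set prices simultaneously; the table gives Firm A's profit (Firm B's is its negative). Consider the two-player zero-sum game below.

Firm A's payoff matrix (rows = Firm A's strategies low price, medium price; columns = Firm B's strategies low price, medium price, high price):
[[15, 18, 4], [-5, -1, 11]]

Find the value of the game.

Column medium price is strictly dominated by low price for Firm B (it gives Firm A more in every row).
The remaining 2×2 game on (low price, medium price) × (low price, high price) has no saddle point. Let Firm A play low price with probability p; indifference gives 15p − 5(1−p) = 4p + 11(1−p), so p = 16/27.
Similarly Firm B's optimal q on low price is 7/27, and the value is 15·(7/27) + (4)·(20/27) = 185/27.

185/27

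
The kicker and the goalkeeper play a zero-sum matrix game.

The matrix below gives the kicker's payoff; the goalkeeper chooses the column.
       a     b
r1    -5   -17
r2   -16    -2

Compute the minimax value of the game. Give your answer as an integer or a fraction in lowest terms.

-131/13

Row minima are -17 and -16, so the kicker's maximin is -16; column maxima are -5 and -2, so the goalkeeper's minimax is -5. These differ, so the equilibrium is in mixed strategies.
Let the kicker play r1 with probability p. The goalkeeper is indifferent when −5p − 16(1−p) = −17p − 2(1−p), giving p = 7/13.
Let the goalkeeper play a with probability q. The kicker is indifferent when −5q − 17(1−q) = −16q − 2(1−q), giving q = 15/26.
The value is -5·(15/26) + (-17)·(11/26) = -131/13.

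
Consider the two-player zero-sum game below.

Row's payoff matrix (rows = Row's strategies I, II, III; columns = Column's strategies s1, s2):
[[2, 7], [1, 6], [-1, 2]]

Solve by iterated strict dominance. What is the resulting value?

Column s2 is strictly dominated by s1 for Column (2<7, 1<6, -1<2); eliminate s2.
Row III is strictly dominated by row I (2>-1); eliminate III.
Row II is strictly dominated by row I (2>1); eliminate II.
Only (I, s1) remains, with payoff 2.

2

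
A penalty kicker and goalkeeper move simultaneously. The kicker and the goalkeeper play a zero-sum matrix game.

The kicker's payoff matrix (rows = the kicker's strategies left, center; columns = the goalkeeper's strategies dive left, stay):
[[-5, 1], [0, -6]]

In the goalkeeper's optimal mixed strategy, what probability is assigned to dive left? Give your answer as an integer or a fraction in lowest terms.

7/12

Row minima are -5 and -6, so the kicker's maximin is -5; column maxima are 0 and 1, so the goalkeeper's minimax is 0. These differ, so the equilibrium is in mixed strategies.
Let the goalkeeper play dive left with probability q. The kicker is indifferent when −5q + (1−q) = −6(1−q), giving q = 7/12.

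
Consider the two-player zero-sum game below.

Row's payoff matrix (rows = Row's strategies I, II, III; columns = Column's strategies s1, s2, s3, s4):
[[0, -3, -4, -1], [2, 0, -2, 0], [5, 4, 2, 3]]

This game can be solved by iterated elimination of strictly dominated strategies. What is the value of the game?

2

Column s1 is strictly dominated by s2 for Column (-3<0, 0<2, 4<5); eliminate s1.
Column s2 is strictly dominated by s3 for Column (-4<-3, -2<0, 2<4); eliminate s2.
Row I is strictly dominated by row II (-2>-4, 0>-1); eliminate I.
Row II is strictly dominated by row III (2>-2, 3>0); eliminate II.
Column s4 is strictly dominated by s3 for Column (2<3); eliminate s4.
Only (III, s3) remains, with payoff 2.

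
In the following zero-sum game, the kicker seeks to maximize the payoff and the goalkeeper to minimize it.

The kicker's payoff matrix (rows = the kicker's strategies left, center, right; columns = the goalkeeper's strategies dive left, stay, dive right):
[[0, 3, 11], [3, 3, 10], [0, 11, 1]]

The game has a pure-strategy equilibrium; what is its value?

Row minima: 0, 3, 0 → the kicker's maximin is 3.
Column maxima: 3, 11, 11 → the goalkeeper's minimax is 3.
They coincide at (center, dive left), so the value is 3.

3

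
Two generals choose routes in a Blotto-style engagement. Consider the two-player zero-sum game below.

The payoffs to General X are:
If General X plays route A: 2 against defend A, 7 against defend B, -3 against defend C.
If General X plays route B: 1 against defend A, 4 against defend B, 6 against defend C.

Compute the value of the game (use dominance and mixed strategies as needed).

3/2

Column defend B is strictly dominated by defend A for General Y (it gives General X more in every row).
The remaining 2×2 game on (route A, route B) × (defend A, defend C) has no saddle point. Let General X play route A with probability p; indifference gives 2p + (1−p) = −3p + 6(1−p), so p = 1/2.
Similarly General Y's optimal q on defend A is 9/10, and the value is 2·(9/10) + (-3)·(1/10) = 3/2.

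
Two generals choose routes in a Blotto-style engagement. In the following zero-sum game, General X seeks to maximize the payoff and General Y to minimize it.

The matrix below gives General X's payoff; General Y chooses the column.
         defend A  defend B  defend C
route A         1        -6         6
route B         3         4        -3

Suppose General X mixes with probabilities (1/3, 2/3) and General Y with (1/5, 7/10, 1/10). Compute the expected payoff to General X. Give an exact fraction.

Against (1/5, 7/10, 1/10), each row's expected payoff is route A: -17/5; route B: 31/10.
Taking the (1/3, 2/3)-weighted average: (1/3)·(-17/5) + (2/3)·(31/10) = 14/15.

14/15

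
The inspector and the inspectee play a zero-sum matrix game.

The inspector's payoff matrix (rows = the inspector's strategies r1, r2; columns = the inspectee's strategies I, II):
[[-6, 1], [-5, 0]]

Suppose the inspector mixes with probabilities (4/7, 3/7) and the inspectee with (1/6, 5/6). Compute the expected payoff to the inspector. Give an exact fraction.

-19/42

Against (1/6, 5/6), each row's expected payoff is r1: -1/6; r2: -5/6.
Taking the (4/7, 3/7)-weighted average: (4/7)·(-1/6) + (3/7)·(-5/6) = -19/42.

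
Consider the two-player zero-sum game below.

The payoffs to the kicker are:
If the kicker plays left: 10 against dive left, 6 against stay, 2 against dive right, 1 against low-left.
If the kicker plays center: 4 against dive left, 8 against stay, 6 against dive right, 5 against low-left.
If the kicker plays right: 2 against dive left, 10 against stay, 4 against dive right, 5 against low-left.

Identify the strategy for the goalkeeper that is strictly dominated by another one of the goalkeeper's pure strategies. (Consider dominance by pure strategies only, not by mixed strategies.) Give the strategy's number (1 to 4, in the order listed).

2

The goalkeeper prefers columns that give the kicker less. Compare stay with dive right: 2 < 6, 6 < 8, 4 < 10.
So dive right strictly dominates stay for the goalkeeper; stay is strictly dominated.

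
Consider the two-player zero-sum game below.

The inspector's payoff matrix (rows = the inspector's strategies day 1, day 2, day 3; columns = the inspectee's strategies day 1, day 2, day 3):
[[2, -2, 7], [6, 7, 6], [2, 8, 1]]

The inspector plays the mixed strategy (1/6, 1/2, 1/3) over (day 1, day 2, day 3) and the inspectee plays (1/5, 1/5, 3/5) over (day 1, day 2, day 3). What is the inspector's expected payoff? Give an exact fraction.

14/3

Against (1/5, 1/5, 3/5), each row's expected payoff is day 1: 21/5; day 2: 31/5; day 3: 13/5.
Taking the (1/6, 1/2, 1/3)-weighted average: (1/6)·(21/5) + (1/2)·(31/5) + (1/3)·(13/5) = 14/3.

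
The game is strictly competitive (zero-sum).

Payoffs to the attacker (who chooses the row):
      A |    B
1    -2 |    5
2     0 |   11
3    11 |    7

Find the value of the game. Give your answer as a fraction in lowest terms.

Row 1 is strictly dominated by row 2, so the attacker never plays it.
The remaining 2×2 game on (2, 3) × (A, B) has no saddle point. Let the attacker play 2 with probability p; indifference gives 11(1−p) = 11p + 7(1−p), so p = 4/15.
Similarly the defender's optimal q on A is 4/15, and the value is 0·(4/15) + (11)·(11/15) = 121/15.

121/15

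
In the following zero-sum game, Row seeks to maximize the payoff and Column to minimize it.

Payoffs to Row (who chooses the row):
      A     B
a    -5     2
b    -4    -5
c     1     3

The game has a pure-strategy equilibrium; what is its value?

Row minima: -5, -5, 1 → Row's maximin is 1.
Column maxima: 1, 3 → Column's minimax is 1.
They coincide at (c, A), so the value is 1.

1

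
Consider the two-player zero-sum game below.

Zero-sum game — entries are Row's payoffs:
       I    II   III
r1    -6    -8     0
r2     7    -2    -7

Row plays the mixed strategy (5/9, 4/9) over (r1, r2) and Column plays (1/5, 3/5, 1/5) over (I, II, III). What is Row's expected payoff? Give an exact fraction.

Against (1/5, 3/5, 1/5), each row's expected payoff is r1: -6; r2: -6/5.
Taking the (5/9, 4/9)-weighted average: (5/9)·(-6) + (4/9)·(-6/5) = -58/15.

-58/15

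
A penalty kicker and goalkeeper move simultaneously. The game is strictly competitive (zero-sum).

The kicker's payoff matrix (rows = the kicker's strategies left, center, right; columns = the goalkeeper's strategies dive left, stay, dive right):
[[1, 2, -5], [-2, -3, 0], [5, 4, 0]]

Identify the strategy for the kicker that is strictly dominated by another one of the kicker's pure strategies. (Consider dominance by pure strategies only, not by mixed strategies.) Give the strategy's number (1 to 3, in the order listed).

1

Compare left with right: 5 > 1, 4 > 2, 0 > -5.
So right strictly dominates left for the kicker; left is strictly dominated.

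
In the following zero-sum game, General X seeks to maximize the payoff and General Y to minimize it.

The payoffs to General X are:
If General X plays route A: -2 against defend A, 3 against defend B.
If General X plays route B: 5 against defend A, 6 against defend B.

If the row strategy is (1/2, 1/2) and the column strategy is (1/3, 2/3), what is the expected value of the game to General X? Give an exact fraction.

7/2

Against (1/3, 2/3), each row's expected payoff is route A: 4/3; route B: 17/3.
Taking the (1/2, 1/2)-weighted average: (1/2)·(4/3) + (1/2)·(17/3) = 7/2.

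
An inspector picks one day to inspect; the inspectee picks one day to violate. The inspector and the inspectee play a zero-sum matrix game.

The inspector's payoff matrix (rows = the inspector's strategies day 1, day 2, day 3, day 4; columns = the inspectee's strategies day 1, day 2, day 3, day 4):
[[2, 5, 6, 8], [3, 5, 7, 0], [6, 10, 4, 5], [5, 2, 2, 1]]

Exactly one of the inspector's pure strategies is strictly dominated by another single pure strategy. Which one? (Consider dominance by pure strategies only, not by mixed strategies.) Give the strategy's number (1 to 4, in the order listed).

4

Compare day 4 with day 3: 6 > 5, 10 > 2, 4 > 2, 5 > 1.
So day 3 strictly dominates day 4 for the inspector; day 4 is strictly dominated.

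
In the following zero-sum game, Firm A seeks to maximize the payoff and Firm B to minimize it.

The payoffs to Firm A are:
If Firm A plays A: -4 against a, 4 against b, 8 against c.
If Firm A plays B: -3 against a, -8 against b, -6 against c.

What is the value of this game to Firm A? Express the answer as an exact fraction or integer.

Column c is strictly dominated by b for Firm B (it gives Firm A more in every row).
The remaining 2×2 game on (A, B) × (a, b) has no saddle point. Let Firm A play A with probability p; indifference gives −4p − 3(1−p) = 4p − 8(1−p), so p = 5/13.
Similarly Firm B's optimal q on a is 12/13, and the value is -4·(12/13) + (4)·(1/13) = -44/13.

-44/13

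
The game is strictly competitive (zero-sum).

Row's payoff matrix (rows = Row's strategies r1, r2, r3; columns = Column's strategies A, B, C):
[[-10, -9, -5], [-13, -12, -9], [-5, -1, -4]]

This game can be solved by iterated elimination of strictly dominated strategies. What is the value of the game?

Row r1 is strictly dominated by row r3 (-5>-10, -1>-9, -4>-5); eliminate r1.
Column C is strictly dominated by A for Column (-13<-9, -5<-4); eliminate C.
Column B is strictly dominated by A for Column (-13<-12, -5<-1); eliminate B.
Row r2 is strictly dominated by row r3 (-5>-13); eliminate r2.
Only (r3, A) remains, with payoff -5.

-5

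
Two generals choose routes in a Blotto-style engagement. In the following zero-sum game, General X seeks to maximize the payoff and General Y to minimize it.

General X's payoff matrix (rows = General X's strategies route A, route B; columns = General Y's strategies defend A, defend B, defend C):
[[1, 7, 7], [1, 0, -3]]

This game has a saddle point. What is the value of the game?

Row minima: 1, -3 → General X's maximin is 1.
Column maxima: 1, 7, 7 → General Y's minimax is 1.
They coincide at (route A, defend A), so the value is 1.

1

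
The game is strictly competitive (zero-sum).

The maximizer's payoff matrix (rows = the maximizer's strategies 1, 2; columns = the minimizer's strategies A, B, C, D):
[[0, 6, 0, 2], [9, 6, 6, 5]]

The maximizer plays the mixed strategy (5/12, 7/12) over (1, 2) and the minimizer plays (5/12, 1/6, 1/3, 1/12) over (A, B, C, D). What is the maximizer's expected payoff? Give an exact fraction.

Against (5/12, 1/6, 1/3, 1/12), each row's expected payoff is 1: 7/6; 2: 43/6.
Taking the (5/12, 7/12)-weighted average: (5/12)·(7/6) + (7/12)·(43/6) = 14/3.

14/3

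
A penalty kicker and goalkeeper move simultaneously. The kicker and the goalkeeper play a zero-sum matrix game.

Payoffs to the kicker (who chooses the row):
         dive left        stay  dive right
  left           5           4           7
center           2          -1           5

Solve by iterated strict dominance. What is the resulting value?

Column dive left is strictly dominated by stay for the goalkeeper (4<5, -1<2); eliminate dive left.
Column dive right is strictly dominated by stay for the goalkeeper (4<7, -1<5); eliminate dive right.
Row center is strictly dominated by row left (4>-1); eliminate center.
Only (left, stay) remains, with payoff 4.

4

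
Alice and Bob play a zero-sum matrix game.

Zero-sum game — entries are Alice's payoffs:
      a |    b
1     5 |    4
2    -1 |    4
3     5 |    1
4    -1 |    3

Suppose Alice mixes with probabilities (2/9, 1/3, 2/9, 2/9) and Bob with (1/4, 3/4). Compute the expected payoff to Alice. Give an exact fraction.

11/4

Against (1/4, 3/4), each row's expected payoff is 1: 17/4; 2: 11/4; 3: 2; 4: 2.
Taking the (2/9, 1/3, 2/9, 2/9)-weighted average: (2/9)·(17/4) + (1/3)·(11/4) + (2/9)·(2) + (2/9)·(2) = 11/4.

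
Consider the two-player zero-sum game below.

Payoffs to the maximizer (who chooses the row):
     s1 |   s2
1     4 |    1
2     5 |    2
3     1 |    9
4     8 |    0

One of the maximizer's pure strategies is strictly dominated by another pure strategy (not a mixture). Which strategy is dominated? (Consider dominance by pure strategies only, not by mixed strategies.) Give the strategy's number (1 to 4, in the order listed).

1

Compare 1 with 2: 5 > 4, 2 > 1.
So 2 strictly dominates 1 for the maximizer; 1 is strictly dominated.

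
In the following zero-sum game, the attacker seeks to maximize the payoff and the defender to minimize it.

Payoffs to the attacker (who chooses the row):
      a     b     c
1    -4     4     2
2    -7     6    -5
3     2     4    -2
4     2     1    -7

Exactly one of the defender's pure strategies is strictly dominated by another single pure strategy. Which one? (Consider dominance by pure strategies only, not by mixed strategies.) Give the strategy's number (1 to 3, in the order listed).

2

The defender prefers columns that give the attacker less. Compare b with c: 2 < 4, -5 < 6, -2 < 4, -7 < 1.
So c strictly dominates b for the defender; b is strictly dominated.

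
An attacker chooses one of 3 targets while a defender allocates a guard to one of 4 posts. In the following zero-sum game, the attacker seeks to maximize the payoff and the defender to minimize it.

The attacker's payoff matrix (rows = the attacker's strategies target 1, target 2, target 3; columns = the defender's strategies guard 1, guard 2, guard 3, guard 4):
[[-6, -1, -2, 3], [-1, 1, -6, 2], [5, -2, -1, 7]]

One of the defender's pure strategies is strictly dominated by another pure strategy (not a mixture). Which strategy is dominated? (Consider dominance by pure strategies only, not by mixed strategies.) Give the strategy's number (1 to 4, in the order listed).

4

The defender prefers columns that give the attacker less. Compare guard 4 with guard 1: -6 < 3, -1 < 2, 5 < 7.
So guard 1 strictly dominates guard 4 for the defender; guard 4 is strictly dominated.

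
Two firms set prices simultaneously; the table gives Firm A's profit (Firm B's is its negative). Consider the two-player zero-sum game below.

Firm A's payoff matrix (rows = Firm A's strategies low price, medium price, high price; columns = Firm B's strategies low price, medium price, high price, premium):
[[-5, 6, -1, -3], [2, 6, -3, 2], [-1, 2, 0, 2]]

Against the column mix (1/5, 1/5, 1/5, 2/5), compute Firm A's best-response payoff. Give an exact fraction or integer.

9/5

low price: (-5)·(1/5) + (6)·(1/5) + (-1)·(1/5) + (-3)·(2/5) = -6/5.
medium price: (2)·(1/5) + (6)·(1/5) + (-3)·(1/5) + (2)·(2/5) = 9/5.
high price: (-1)·(1/5) + (2)·(1/5) + (0)·(1/5) + (2)·(2/5) = 1.
The best pure response is medium price with expected payoff 9/5.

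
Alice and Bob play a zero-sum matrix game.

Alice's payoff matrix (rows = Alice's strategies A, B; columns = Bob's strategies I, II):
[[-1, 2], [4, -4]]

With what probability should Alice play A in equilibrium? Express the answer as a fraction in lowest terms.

Row minima are -1 and -4, so Alice's maximin is -1; column maxima are 4 and 2, so Bob's minimax is 2. These differ, so the equilibrium is in mixed strategies.
Let Alice play A with probability p. Bob is indifferent when −p + 4(1−p) = 2p − 4(1−p), giving p = 8/11.

8/11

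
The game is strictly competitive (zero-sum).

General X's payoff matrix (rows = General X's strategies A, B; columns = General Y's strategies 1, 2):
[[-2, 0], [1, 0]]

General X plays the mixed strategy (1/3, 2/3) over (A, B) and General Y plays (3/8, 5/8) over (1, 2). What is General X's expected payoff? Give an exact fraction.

0

Against (3/8, 5/8), each row's expected payoff is A: -3/4; B: 3/8.
Taking the (1/3, 2/3)-weighted average: (1/3)·(-3/4) + (2/3)·(3/8) = 0.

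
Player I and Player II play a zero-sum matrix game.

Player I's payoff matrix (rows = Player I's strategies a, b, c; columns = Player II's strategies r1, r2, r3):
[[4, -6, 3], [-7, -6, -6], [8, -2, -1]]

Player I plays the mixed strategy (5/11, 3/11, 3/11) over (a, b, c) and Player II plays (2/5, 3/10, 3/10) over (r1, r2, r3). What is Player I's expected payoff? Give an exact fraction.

Against (2/5, 3/10, 3/10), each row's expected payoff is a: 7/10; b: -32/5; c: 23/10.
Taking the (5/11, 3/11, 3/11)-weighted average: (5/11)·(7/10) + (3/11)·(-32/5) + (3/11)·(23/10) = -4/5.

-4/5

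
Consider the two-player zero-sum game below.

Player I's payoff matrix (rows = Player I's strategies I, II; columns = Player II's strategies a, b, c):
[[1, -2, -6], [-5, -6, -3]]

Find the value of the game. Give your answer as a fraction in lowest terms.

Column a is strictly dominated by b for Player II (it gives Player I more in every row).
The remaining 2×2 game on (I, II) × (b, c) has no saddle point. Let Player I play I with probability p; indifference gives −2p − 6(1−p) = −6p − 3(1−p), so p = 3/7.
Similarly Player II's optimal q on b is 3/7, and the value is -2·(3/7) + (-6)·(4/7) = -30/7.

-30/7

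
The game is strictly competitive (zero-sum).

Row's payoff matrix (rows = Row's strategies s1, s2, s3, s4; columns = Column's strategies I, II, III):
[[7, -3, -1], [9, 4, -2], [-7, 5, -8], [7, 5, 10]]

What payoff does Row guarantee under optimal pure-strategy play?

5

Row minima: -3, -2, -8, 5 → Row's maximin is 5.
Column maxima: 9, 5, 10 → Column's minimax is 5.
They coincide at (s4, II), so the value is 5.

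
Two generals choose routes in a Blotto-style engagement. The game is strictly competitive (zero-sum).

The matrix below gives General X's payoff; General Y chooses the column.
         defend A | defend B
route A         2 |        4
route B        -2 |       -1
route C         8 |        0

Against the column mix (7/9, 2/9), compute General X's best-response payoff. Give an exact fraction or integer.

route A: (2)·(7/9) + (4)·(2/9) = 22/9.
route B: (-2)·(7/9) + (-1)·(2/9) = -16/9.
route C: (8)·(7/9) + (0)·(2/9) = 56/9.
The best pure response is route C with expected payoff 56/9.

56/9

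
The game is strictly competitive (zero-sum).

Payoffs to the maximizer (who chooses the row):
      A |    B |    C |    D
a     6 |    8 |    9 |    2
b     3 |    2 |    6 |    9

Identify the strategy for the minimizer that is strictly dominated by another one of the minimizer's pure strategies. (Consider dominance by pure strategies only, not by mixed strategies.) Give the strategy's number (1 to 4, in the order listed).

The minimizer prefers columns that give the maximizer less. Compare C with A: 6 < 9, 3 < 6.
So A strictly dominates C for the minimizer; C is strictly dominated.

3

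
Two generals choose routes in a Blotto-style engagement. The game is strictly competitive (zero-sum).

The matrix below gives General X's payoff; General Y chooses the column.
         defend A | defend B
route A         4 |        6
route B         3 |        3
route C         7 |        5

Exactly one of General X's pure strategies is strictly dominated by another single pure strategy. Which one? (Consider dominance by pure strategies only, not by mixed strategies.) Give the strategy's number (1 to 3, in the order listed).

Compare route B with route A: 4 > 3, 6 > 3.
So route A strictly dominates route B for General X; route B is strictly dominated.

2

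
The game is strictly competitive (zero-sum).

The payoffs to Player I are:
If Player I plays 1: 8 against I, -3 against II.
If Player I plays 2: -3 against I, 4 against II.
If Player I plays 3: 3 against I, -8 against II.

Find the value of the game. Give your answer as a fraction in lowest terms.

23/18

Row 3 is strictly dominated by row 1, so Player I never plays it.
The remaining 2×2 game on (1, 2) × (I, II) has no saddle point. Let Player I play 1 with probability p; indifference gives 8p − 3(1−p) = −3p + 4(1−p), so p = 7/18.
Similarly Player II's optimal q on I is 7/18, and the value is 8·(7/18) + (-3)·(11/18) = 23/18.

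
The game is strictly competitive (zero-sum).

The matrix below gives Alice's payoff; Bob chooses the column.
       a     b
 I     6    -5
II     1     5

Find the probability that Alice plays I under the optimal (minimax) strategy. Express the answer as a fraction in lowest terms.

Row minima are -5 and 1, so Alice's maximin is 1; column maxima are 6 and 5, so Bob's minimax is 5. These differ, so the equilibrium is in mixed strategies.
Let Alice play I with probability p. Bob is indifferent when 6p + (1−p) = −5p + 5(1−p), giving p = 4/15.

4/15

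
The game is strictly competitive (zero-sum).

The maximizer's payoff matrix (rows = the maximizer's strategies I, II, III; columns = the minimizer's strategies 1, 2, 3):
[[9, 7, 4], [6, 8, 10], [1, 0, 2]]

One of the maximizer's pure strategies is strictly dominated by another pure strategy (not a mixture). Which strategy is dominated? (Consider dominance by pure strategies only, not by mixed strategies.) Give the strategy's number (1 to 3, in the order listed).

3

Compare III with I: 9 > 1, 7 > 0, 4 > 2.
So I strictly dominates III for the maximizer; III is strictly dominated.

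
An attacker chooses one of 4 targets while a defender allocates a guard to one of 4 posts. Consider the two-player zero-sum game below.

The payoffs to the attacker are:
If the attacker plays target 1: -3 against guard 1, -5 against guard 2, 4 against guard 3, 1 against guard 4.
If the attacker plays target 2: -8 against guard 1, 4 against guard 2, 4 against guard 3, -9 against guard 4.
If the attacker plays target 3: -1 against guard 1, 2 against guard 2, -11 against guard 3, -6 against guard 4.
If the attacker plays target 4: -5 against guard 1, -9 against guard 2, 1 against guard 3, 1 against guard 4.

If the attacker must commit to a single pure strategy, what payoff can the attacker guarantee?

The worst-case payoff for each row is target 1: -5, target 2: -9, target 3: -11, target 4: -9.
The best of these is -5.

-5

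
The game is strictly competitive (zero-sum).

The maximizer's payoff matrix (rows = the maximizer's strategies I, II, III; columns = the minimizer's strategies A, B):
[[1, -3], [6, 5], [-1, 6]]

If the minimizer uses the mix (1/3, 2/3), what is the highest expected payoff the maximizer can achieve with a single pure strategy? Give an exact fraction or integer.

I: (1)·(1/3) + (-3)·(2/3) = -5/3.
II: (6)·(1/3) + (5)·(2/3) = 16/3.
III: (-1)·(1/3) + (6)·(2/3) = 11/3.
The best pure response is II with expected payoff 16/3.

16/3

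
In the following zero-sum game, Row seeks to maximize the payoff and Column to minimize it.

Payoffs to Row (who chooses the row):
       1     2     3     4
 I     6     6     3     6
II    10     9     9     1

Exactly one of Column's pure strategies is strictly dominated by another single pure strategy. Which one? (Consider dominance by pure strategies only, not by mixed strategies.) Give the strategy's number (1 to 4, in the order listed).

Column prefers columns that give Row less. Compare 1 with 3: 3 < 6, 9 < 10.
So 3 strictly dominates 1 for Column; 1 is strictly dominated.

1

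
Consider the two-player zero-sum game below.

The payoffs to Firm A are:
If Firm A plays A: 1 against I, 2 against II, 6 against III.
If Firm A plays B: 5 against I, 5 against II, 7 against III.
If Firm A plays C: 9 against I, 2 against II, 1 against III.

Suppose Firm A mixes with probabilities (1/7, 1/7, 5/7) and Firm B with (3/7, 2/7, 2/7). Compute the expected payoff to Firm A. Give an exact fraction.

Against (3/7, 2/7, 2/7), each row's expected payoff is A: 19/7; B: 39/7; C: 33/7.
Taking the (1/7, 1/7, 5/7)-weighted average: (1/7)·(19/7) + (1/7)·(39/7) + (5/7)·(33/7) = 223/49.

223/49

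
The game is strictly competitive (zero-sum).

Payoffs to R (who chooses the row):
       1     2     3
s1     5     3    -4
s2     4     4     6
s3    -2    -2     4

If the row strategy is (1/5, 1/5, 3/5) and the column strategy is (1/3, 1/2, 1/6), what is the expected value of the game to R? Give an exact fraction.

Against (1/3, 1/2, 1/6), each row's expected payoff is s1: 5/2; s2: 13/3; s3: -1.
Taking the (1/5, 1/5, 3/5)-weighted average: (1/5)·(5/2) + (1/5)·(13/3) + (3/5)·(-1) = 23/30.

23/30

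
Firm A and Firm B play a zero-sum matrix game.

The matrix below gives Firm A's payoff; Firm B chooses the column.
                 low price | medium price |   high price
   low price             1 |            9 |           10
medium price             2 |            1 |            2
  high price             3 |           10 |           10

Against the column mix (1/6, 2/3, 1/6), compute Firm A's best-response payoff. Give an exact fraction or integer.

53/6

low price: (1)·(1/6) + (9)·(2/3) + (10)·(1/6) = 47/6.
medium price: (2)·(1/6) + (1)·(2/3) + (2)·(1/6) = 4/3.
high price: (3)·(1/6) + (10)·(2/3) + (10)·(1/6) = 53/6.
The best pure response is high price with expected payoff 53/6.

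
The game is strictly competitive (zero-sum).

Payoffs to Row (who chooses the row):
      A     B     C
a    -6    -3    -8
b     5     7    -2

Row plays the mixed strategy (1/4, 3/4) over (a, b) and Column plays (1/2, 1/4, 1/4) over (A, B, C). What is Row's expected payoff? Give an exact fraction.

Against (1/2, 1/4, 1/4), each row's expected payoff is a: -23/4; b: 15/4.
Taking the (1/4, 3/4)-weighted average: (1/4)·(-23/4) + (3/4)·(15/4) = 11/8.

11/8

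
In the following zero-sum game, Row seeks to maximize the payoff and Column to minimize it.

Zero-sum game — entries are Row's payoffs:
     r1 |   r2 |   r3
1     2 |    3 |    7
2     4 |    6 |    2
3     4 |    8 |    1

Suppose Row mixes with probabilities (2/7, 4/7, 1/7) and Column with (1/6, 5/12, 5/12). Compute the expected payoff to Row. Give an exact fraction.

353/84

Against (1/6, 5/12, 5/12), each row's expected payoff is 1: 9/2; 2: 4; 3: 53/12.
Taking the (2/7, 4/7, 1/7)-weighted average: (2/7)·(9/2) + (4/7)·(4) + (1/7)·(53/12) = 353/84.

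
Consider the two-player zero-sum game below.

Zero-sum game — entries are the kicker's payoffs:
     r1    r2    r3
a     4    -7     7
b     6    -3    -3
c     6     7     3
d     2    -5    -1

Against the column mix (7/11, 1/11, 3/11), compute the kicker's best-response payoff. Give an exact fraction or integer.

58/11

a: (4)·(7/11) + (-7)·(1/11) + (7)·(3/11) = 42/11.
b: (6)·(7/11) + (-3)·(1/11) + (-3)·(3/11) = 30/11.
c: (6)·(7/11) + (7)·(1/11) + (3)·(3/11) = 58/11.
d: (2)·(7/11) + (-5)·(1/11) + (-1)·(3/11) = 6/11.
The best pure response is c with expected payoff 58/11.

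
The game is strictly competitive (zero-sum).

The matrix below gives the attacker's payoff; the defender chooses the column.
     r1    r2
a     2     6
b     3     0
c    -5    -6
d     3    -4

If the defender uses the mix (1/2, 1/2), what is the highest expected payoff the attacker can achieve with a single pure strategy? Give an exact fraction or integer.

a: (2)·(1/2) + (6)·(1/2) = 4.
b: (3)·(1/2) + (0)·(1/2) = 3/2.
c: (-5)·(1/2) + (-6)·(1/2) = -11/2.
d: (3)·(1/2) + (-4)·(1/2) = -1/2.
The best pure response is a with expected payoff 4.

4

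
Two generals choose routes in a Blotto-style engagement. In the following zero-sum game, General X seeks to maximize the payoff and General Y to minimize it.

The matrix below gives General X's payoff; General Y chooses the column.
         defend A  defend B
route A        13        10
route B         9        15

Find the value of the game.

35/3

Row minima are 10 and 9, so General X's maximin is 10; column maxima are 13 and 15, so General Y's minimax is 13. These differ, so the equilibrium is in mixed strategies.
Let General X play route A with probability p. General Y is indifferent when 13p + 9(1−p) = 10p + 15(1−p), giving p = 2/3.
Let General Y play defend A with probability q. General X is indifferent when 13q + 10(1−q) = 9q + 15(1−q), giving q = 5/9.
The value is 13·(5/9) + (10)·(4/9) = 35/3.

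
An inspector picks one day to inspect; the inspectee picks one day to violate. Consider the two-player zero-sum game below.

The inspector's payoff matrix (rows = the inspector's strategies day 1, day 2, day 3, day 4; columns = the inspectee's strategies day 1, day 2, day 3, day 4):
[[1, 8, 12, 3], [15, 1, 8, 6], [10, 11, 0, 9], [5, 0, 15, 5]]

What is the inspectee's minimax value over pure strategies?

9

The worst case (largest entry) in each column is day 1: 15, day 2: 11, day 3: 15, day 4: 9.
The best (smallest) of these is 9.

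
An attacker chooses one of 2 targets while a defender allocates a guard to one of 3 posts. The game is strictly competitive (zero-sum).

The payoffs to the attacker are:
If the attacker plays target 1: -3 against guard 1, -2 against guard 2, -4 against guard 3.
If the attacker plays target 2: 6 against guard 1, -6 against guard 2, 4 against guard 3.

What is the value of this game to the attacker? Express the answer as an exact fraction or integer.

-8/3

Column guard 1 is strictly dominated by guard 3 for the defender (it gives the attacker more in every row).
The remaining 2×2 game on (target 1, target 2) × (guard 2, guard 3) has no saddle point. Let the attacker play target 1 with probability p; indifference gives −2p − 6(1−p) = −4p + 4(1−p), so p = 5/6.
Similarly the defender's optimal q on guard 2 is 2/3, and the value is -2·(2/3) + (-4)·(1/3) = -8/3.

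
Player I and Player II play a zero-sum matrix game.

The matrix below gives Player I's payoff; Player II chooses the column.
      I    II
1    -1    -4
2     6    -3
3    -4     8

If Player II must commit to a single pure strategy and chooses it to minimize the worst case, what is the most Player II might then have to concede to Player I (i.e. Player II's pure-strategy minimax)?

6

The worst case (largest entry) in each column is I: 6, II: 8.
The best (smallest) of these is 6.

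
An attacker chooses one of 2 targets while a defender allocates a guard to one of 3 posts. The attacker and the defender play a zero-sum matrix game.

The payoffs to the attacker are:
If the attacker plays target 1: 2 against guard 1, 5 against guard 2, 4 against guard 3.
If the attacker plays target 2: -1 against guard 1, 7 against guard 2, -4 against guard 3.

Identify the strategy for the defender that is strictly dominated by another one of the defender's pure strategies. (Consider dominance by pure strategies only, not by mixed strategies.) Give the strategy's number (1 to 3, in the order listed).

2

The defender prefers columns that give the attacker less. Compare guard 2 with guard 1: 2 < 5, -1 < 7.
So guard 1 strictly dominates guard 2 for the defender; guard 2 is strictly dominated.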